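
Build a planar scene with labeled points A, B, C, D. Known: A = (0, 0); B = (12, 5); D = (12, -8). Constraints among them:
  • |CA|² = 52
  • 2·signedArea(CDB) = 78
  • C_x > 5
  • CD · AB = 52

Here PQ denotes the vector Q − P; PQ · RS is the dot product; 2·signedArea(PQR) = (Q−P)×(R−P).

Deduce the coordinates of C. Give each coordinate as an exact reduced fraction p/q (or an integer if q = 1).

C = (6, -4)

1. C_x = 6  [2·signedArea(CDB) = 78 ∩ CD · AB = 52]
2. C_y = -4  [2·signedArea(CDB) = 78 ∩ CD · AB = 52]
   → C = (6, -4)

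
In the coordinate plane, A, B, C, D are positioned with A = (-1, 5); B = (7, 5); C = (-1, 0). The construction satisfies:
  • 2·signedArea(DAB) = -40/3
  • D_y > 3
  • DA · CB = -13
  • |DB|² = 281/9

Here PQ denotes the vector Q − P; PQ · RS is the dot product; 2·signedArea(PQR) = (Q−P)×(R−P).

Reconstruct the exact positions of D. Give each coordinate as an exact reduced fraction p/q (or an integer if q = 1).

1. D_x = 5/3  [2·signedArea(DAB) = -40/3 ∩ DA · CB = -13]
2. D_y = 10/3  [2·signedArea(DAB) = -40/3 ∩ DA · CB = -13]
   → D = (5/3, 10/3)

D = (5/3, 10/3)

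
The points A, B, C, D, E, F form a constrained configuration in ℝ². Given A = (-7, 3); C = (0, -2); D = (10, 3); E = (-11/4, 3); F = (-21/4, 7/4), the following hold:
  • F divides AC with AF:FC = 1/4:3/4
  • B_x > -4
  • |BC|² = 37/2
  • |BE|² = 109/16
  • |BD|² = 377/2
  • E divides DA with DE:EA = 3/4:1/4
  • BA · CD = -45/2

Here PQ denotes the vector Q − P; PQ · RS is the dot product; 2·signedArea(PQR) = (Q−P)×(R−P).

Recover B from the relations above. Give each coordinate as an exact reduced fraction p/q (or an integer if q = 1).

B = (-7/2, 1/2)

1. B_x = -7/2  [line -10·x + -5·y + -65/2 = 0 ∩ |BE|² = 109/16]
2. B_y = 1/2  [line -10·x + -5·y + -65/2 = 0 ∩ |BE|² = 109/16]
   → B = (-7/2, 1/2)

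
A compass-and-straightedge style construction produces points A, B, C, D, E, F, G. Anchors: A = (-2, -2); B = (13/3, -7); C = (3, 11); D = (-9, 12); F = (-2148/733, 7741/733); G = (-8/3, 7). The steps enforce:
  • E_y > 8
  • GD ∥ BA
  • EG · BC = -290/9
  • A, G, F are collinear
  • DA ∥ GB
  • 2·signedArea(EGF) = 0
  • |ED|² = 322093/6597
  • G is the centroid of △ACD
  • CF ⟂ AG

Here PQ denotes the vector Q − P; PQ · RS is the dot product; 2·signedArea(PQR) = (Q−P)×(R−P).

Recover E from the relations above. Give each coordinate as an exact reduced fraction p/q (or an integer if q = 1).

E = (-6154/2199, 6436/733)

1. E_x = -6154/2199  [2·signedArea(EGF) = 0 ∩ EG · BC = -290/9]
2. E_y = 6436/733  [2·signedArea(EGF) = 0 ∩ EG · BC = -290/9]
   → E = (-6154/2199, 6436/733)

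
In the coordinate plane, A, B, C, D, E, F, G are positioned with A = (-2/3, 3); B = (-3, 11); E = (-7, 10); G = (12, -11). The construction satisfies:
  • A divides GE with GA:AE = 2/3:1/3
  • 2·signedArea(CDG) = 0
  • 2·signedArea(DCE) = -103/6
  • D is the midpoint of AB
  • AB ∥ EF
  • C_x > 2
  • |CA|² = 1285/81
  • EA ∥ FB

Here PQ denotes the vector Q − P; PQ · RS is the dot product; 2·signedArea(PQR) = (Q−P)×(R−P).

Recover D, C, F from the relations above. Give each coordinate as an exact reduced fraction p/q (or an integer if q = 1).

1. D_x = -11/6  [D is the midpoint of AB]
2. D_y = 7  [D is the midpoint of AB]
   → D = (-11/6, 7)
3. C_x = 25/9  [2·signedArea(CDG) = 0 ∩ 2·signedArea(DCE) = -103/6]
4. C_y = 1  [2·signedArea(CDG) = 0 ∩ 2·signedArea(DCE) = -103/6]
   → C = (25/9, 1)
5. F_x = -28/3  [EA ∥ FB ∩ AB ∥ EF]
6. F_y = 18  [EA ∥ FB ∩ AB ∥ EF]
   → F = (-28/3, 18)

C = (25/9, 1)
D = (-11/6, 7)
F = (-28/3, 18)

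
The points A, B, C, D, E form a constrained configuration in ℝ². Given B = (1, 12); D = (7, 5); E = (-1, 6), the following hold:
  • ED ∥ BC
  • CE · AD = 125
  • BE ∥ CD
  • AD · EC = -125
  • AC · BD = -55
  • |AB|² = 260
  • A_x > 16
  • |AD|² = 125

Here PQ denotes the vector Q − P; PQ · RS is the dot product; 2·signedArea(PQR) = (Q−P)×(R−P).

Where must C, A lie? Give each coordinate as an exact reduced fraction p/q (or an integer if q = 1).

A = (17, 10)
C = (9, 11)

1. C_x = 9  [BE ∥ CD ∩ ED ∥ BC]
2. C_y = 11  [BE ∥ CD ∩ ED ∥ BC]
   → C = (9, 11)
3. A_x = 17  [AC · BD = -55 ∩ AD · EC = -125]
4. A_y = 10  [AC · BD = -55 ∩ AD · EC = -125]
   → A = (17, 10)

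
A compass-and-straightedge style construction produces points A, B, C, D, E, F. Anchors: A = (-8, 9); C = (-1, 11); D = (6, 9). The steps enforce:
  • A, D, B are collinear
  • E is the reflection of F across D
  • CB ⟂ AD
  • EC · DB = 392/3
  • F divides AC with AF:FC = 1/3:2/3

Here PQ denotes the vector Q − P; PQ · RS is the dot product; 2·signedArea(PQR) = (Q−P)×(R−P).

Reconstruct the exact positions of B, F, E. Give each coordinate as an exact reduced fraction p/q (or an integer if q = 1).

1. B_x = -1  [A, D, B are collinear ∩ CB ⟂ AD]
2. B_y = 9  [A, D, B are collinear ∩ CB ⟂ AD]
   → B = (-1, 9)
3. F_x = -17/3  [F divides AC with AF:FC = 1/3:2/3]
4. F_y = 29/3  [F divides AC with AF:FC = 1/3:2/3]
   → F = (-17/3, 29/3)
5. E_x = 53/3  [E is the reflection of F across D]
6. E_y = 25/3  [E is the reflection of F across D]
   → E = (53/3, 25/3)

B = (-1, 9)
E = (53/3, 25/3)
F = (-17/3, 29/3)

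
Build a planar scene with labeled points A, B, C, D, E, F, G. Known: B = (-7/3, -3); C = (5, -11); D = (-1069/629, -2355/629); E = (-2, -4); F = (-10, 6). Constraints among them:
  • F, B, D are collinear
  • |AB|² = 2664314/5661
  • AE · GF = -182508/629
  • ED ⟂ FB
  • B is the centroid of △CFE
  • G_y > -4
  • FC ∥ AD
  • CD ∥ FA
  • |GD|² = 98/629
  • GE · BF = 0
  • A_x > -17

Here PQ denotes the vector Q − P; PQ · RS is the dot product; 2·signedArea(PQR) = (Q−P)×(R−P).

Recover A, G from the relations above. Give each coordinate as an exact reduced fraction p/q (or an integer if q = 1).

A = (-10504/629, 8338/629)
G = (-880/629, -2194/629)

1. A_x = -10504/629  [FC ∥ AD ∩ CD ∥ FA]
2. A_y = 8338/629  [FC ∥ AD ∩ CD ∥ FA]
   → A = (-10504/629, 8338/629)
3. G_x = -880/629  [line 23/3·x + -9·y + -62/3 = 0 ∩ |GD|² = 98/629]
4. G_y = -2194/629  [line 23/3·x + -9·y + -62/3 = 0 ∩ |GD|² = 98/629]
   → G = (-880/629, -2194/629)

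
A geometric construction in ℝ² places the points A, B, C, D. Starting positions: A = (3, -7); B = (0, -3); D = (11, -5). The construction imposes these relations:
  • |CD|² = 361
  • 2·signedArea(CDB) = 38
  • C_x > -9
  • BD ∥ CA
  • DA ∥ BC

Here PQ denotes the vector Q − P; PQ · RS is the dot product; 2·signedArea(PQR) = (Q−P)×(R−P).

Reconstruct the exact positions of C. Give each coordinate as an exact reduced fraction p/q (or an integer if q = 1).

C = (-8, -5)

1. C_x = -8  [BD ∥ CA ∩ DA ∥ BC]
2. C_y = -5  [BD ∥ CA ∩ DA ∥ BC]
   → C = (-8, -5)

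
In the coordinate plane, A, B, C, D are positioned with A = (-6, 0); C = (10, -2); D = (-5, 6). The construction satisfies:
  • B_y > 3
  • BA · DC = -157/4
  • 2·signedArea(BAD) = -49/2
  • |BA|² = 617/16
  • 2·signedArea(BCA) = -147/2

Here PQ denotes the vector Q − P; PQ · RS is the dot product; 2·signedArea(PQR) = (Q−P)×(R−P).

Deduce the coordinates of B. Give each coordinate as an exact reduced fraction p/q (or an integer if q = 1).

1. B_x = -5/4  [BA · DC = -157/4 ∩ 2·signedArea(BCA) = -147/2]
2. B_y = 4  [BA · DC = -157/4 ∩ 2·signedArea(BCA) = -147/2]
   → B = (-5/4, 4)

B = (-5/4, 4)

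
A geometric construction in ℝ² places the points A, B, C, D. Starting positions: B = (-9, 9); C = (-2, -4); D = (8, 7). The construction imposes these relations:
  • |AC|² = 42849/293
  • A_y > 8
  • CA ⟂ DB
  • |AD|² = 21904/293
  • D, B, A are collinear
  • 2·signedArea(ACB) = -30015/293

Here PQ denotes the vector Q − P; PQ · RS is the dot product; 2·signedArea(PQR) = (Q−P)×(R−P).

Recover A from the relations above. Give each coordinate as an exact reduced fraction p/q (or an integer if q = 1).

A = (-172/293, 2347/293)

1. A_x = -172/293  [D, B, A are collinear ∩ CA ⟂ DB]
2. A_y = 2347/293  [D, B, A are collinear ∩ CA ⟂ DB]
   → A = (-172/293, 2347/293)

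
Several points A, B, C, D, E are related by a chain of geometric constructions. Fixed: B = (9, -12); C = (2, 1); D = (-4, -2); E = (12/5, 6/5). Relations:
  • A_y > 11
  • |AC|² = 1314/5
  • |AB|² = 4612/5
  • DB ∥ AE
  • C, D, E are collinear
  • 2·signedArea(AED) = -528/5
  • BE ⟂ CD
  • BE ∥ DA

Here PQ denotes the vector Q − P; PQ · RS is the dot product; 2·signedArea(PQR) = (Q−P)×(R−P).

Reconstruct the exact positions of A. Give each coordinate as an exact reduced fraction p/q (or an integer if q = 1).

A = (-53/5, 56/5)

1. A_x = -53/5  [DB ∥ AE ∩ BE ∥ DA]
2. A_y = 56/5  [DB ∥ AE ∩ BE ∥ DA]
   → A = (-53/5, 56/5)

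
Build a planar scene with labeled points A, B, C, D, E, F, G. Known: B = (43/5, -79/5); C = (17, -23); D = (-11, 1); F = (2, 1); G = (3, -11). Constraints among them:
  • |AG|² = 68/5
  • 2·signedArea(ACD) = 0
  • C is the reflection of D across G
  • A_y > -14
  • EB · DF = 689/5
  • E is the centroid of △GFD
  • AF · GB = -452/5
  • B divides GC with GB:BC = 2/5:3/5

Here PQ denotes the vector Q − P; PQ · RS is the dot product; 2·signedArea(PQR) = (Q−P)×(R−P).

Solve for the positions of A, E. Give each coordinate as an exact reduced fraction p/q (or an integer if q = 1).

1. A_x = 29/5  [2·signedArea(ACD) = 0 ∩ AF · GB = -452/5]
2. A_y = -67/5  [2·signedArea(ACD) = 0 ∩ AF · GB = -452/5]
   → A = (29/5, -67/5)
3. E_x = -2  [E is the centroid of △GFD]
4. E_y = -3  [E is the centroid of △GFD]
   → E = (-2, -3)

A = (29/5, -67/5)
E = (-2, -3)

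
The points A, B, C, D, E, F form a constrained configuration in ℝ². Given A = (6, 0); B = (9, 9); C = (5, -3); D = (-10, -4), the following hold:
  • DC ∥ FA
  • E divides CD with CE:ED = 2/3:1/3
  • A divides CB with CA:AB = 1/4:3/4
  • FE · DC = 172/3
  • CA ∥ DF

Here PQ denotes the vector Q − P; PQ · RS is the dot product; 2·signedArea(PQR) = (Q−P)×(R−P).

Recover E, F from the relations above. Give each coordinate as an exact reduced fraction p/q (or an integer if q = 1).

1. E_x = -5  [E divides CD with CE:ED = 2/3:1/3]
2. E_y = -11/3  [E divides CD with CE:ED = 2/3:1/3]
   → E = (-5, -11/3)
3. F_x = -9  [DC ∥ FA ∩ CA ∥ DF]
4. F_y = -1  [DC ∥ FA ∩ CA ∥ DF]
   → F = (-9, -1)

E = (-5, -11/3)
F = (-9, -1)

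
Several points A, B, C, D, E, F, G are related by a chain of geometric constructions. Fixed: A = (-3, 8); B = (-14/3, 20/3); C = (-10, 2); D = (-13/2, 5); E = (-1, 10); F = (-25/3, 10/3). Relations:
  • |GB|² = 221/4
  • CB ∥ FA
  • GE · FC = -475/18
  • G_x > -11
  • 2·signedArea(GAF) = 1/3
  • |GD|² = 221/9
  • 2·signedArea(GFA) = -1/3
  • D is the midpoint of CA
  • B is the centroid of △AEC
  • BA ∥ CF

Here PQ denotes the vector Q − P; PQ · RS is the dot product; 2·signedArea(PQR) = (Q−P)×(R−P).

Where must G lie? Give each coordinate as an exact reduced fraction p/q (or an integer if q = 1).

G = (-61/6, 5/3)

1. G_x = -61/6  [2·signedArea(GAF) = 1/3 ∩ GE · FC = -475/18]
2. G_y = 5/3  [2·signedArea(GAF) = 1/3 ∩ GE · FC = -475/18]
   → G = (-61/6, 5/3)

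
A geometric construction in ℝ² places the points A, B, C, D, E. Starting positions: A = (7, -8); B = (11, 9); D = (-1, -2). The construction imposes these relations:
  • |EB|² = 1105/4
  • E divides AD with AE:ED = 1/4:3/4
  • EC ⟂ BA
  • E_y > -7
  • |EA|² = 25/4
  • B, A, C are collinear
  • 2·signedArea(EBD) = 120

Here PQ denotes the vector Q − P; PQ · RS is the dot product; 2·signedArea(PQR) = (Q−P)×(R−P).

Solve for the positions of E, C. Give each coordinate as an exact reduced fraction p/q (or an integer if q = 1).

1. E_x = 5  [E divides AD with AE:ED = 1/4:3/4]
2. E_y = -13/2  [E divides AD with AE:ED = 1/4:3/4]
   → E = (5, -13/2)
3. C_x = 441/61  [B, A, C are collinear ∩ EC ⟂ BA]
4. C_y = -857/122  [B, A, C are collinear ∩ EC ⟂ BA]
   → C = (441/61, -857/122)

C = (441/61, -857/122)
E = (5, -13/2)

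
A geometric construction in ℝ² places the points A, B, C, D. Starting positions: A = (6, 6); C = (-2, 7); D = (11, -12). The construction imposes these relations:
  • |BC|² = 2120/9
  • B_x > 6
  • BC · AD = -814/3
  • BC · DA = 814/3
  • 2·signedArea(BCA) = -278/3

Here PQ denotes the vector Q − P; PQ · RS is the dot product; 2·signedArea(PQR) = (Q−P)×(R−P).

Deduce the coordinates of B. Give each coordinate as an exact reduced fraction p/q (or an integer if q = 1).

B = (20/3, -17/3)

1. B_x = 20/3  [2·signedArea(BCA) = -278/3 ∩ BC · AD = -814/3]
2. B_y = -17/3  [2·signedArea(BCA) = -278/3 ∩ BC · AD = -814/3]
   → B = (20/3, -17/3)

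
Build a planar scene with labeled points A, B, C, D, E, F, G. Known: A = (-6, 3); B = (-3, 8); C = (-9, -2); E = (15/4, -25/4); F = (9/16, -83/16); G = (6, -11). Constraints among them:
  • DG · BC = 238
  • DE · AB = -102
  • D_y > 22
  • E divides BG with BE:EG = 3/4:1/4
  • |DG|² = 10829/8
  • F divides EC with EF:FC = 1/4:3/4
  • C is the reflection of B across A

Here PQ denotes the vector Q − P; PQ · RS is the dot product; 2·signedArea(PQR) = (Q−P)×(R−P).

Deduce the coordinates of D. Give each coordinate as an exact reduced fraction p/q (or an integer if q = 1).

D = (-39/4, 89/4)

1. D_x = -39/4  [line 6·x + 10·y + -164 = 0 ∩ |DG|² = 10829/8]
2. D_y = 89/4  [line 6·x + 10·y + -164 = 0 ∩ |DG|² = 10829/8]
   → D = (-39/4, 89/4)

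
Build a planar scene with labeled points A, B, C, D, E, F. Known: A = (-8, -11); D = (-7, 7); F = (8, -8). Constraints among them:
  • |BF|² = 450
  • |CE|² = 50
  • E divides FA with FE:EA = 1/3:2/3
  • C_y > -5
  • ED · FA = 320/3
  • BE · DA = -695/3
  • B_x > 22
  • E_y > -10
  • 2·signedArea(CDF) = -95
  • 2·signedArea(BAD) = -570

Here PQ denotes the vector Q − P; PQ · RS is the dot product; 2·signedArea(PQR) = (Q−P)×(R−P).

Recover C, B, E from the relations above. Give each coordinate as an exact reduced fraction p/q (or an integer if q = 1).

B = (23, -23)
C = (-7/3, -4)
E = (8/3, -9)

1. E_x = 8/3  [E divides FA with FE:EA = 1/3:2/3]
2. E_y = -9  [E divides FA with FE:EA = 1/3:2/3]
   → E = (8/3, -9)
3. C_x = -7/3  [line 15·x + 15·y + 95 = 0 ∩ |CE|² = 50]
4. C_y = -4  [line 15·x + 15·y + 95 = 0 ∩ |CE|² = 50]
   → C = (-7/3, -4)
5. B_x = 23  [2·signedArea(BAD) = -570 ∩ BE · DA = -695/3]
6. B_y = -23  [2·signedArea(BAD) = -570 ∩ BE · DA = -695/3]
   → B = (23, -23)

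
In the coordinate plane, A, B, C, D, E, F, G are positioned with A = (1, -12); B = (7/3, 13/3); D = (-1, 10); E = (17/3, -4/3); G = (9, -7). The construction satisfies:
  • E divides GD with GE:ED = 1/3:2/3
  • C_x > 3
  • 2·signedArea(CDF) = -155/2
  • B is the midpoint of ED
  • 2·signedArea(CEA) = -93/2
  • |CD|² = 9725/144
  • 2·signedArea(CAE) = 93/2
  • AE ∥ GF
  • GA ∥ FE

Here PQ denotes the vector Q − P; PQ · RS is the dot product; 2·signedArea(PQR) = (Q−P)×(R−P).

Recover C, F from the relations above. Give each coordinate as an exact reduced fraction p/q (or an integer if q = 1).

C = (19/6, 35/12)
F = (41/3, 11/3)

1. F_x = 41/3  [GA ∥ FE ∩ AE ∥ GF]
2. F_y = 11/3  [GA ∥ FE ∩ AE ∥ GF]
   → F = (41/3, 11/3)
3. C_x = 19/6  [2·signedArea(CEA) = -93/2 ∩ 2·signedArea(CDF) = -155/2]
4. C_y = 35/12  [2·signedArea(CEA) = -93/2 ∩ 2·signedArea(CDF) = -155/2]
   → C = (19/6, 35/12)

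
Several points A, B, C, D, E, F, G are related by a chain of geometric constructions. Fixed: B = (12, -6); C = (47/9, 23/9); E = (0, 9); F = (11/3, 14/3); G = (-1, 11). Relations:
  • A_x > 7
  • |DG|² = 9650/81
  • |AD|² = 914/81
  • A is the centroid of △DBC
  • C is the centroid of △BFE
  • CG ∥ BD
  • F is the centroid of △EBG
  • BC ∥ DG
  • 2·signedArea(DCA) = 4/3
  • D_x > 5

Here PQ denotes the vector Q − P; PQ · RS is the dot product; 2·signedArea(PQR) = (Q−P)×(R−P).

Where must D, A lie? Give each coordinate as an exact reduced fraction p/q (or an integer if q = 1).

A = (23/3, -1/3)
D = (52/9, 22/9)

1. D_x = 52/9  [BC ∥ DG ∩ CG ∥ BD]
2. D_y = 22/9  [BC ∥ DG ∩ CG ∥ BD]
   → D = (52/9, 22/9)
3. A_x = 23/3  [A is the centroid of △DBC]
4. A_y = -1/3  [A is the centroid of △DBC]
   → A = (23/3, -1/3)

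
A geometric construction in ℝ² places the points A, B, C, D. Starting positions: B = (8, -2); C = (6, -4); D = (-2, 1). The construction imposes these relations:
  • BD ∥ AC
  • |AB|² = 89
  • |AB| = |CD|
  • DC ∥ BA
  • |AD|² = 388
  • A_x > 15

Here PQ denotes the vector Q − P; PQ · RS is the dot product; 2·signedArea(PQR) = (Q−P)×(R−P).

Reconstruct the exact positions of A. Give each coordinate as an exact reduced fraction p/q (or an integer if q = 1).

A = (16, -7)

1. A_x = 16  [BD ∥ AC ∩ DC ∥ BA]
2. A_y = -7  [BD ∥ AC ∩ DC ∥ BA]
   → A = (16, -7)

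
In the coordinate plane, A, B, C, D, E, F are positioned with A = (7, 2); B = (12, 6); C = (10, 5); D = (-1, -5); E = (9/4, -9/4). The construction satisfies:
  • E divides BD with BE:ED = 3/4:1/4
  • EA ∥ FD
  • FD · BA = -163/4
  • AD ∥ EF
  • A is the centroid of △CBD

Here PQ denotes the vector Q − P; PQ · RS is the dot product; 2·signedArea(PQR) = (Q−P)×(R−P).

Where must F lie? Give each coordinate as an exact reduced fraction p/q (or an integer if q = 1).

1. F_x = -23/4  [EA ∥ FD ∩ AD ∥ EF]
2. F_y = -37/4  [EA ∥ FD ∩ AD ∥ EF]
   → F = (-23/4, -37/4)

F = (-23/4, -37/4)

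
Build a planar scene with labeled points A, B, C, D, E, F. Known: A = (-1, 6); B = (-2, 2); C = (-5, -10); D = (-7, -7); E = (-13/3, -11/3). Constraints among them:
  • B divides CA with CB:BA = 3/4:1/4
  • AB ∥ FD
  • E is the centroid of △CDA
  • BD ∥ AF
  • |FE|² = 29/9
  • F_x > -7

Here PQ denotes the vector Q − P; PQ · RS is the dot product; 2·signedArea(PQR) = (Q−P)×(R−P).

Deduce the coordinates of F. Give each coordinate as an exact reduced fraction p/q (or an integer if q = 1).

1. F_x = -6  [AB ∥ FD ∩ BD ∥ AF]
2. F_y = -3  [AB ∥ FD ∩ BD ∥ AF]
   → F = (-6, -3)

F = (-6, -3)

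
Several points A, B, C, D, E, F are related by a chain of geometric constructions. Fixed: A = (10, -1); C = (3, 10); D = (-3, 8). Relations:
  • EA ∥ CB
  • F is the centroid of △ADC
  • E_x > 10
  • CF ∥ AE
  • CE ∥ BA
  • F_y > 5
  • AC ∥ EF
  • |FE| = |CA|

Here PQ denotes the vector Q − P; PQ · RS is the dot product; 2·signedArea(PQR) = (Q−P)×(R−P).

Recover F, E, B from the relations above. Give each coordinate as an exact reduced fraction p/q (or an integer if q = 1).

B = (8/3, 43/3)
E = (31/3, -16/3)
F = (10/3, 17/3)

1. F_x = 10/3  [F is the centroid of △ADC]
2. F_y = 17/3  [F is the centroid of △ADC]
   → F = (10/3, 17/3)
3. E_x = 31/3  [AC ∥ EF ∩ CF ∥ AE]
4. E_y = -16/3  [AC ∥ EF ∩ CF ∥ AE]
   → E = (31/3, -16/3)
5. B_x = 8/3  [CE ∥ BA ∩ EA ∥ CB]
6. B_y = 43/3  [CE ∥ BA ∩ EA ∥ CB]
   → B = (8/3, 43/3)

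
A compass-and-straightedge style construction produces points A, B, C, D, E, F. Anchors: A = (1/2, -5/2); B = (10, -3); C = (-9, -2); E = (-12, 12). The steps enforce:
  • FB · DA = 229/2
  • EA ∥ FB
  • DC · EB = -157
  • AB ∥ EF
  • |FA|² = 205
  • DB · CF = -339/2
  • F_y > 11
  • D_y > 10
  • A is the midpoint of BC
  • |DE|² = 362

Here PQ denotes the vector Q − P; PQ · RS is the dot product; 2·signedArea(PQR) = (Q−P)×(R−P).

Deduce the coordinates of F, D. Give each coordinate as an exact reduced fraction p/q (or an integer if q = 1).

D = (7, 11)
F = (-5/2, 23/2)

1. F_x = -5/2  [EA ∥ FB ∩ AB ∥ EF]
2. F_y = 23/2  [EA ∥ FB ∩ AB ∥ EF]
   → F = (-5/2, 23/2)
3. D_x = 7  [DC · EB = -157 ∩ FB · DA = 229/2]
4. D_y = 11  [DC · EB = -157 ∩ FB · DA = 229/2]
   → D = (7, 11)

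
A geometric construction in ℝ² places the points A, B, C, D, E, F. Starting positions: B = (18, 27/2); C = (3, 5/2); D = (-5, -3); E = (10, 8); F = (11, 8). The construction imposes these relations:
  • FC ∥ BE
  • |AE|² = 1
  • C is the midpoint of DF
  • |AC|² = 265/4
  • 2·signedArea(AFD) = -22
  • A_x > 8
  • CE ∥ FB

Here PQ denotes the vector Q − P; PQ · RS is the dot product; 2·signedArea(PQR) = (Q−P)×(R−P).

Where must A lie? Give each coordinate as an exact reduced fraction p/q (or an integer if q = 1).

A = (9, 8)

1. A_x = 9  [line 11·x + -16·y + 29 = 0 ∩ |AC|² = 265/4]
2. A_y = 8  [line 11·x + -16·y + 29 = 0 ∩ |AC|² = 265/4]
   → A = (9, 8)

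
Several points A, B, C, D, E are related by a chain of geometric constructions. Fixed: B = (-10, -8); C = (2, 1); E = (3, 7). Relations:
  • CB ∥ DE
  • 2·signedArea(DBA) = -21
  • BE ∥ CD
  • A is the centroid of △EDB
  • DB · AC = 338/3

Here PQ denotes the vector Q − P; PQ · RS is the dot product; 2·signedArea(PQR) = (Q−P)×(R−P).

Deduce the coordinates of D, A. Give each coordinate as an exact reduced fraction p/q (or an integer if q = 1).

A = (8/3, 5)
D = (15, 16)

1. D_x = 15  [CB ∥ DE ∩ BE ∥ CD]
2. D_y = 16  [CB ∥ DE ∩ BE ∥ CD]
   → D = (15, 16)
3. A_x = 8/3  [A is the centroid of △EDB]
4. A_y = 5  [A is the centroid of △EDB]
   → A = (8/3, 5)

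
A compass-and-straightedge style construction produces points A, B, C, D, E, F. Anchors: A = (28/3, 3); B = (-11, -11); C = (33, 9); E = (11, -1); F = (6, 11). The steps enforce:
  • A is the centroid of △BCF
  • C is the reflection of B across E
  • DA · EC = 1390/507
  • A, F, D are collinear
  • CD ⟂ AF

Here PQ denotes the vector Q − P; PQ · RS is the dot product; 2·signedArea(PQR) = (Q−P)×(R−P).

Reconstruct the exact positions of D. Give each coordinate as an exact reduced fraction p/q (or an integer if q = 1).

D = (1809/169, -49/169)

1. D_x = 1809/169  [A, F, D are collinear ∩ CD ⟂ AF]
2. D_y = -49/169  [A, F, D are collinear ∩ CD ⟂ AF]
   → D = (1809/169, -49/169)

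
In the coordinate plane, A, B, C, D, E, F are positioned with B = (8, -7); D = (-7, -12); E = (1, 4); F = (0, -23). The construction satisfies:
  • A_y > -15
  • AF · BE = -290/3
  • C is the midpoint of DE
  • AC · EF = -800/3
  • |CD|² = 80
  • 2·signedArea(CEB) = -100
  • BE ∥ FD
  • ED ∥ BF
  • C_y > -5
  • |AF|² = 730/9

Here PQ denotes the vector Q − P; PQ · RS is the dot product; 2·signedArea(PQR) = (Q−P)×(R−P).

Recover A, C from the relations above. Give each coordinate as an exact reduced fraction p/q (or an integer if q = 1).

1. A_x = 1/3  [line 7·x + -11·y + -469/3 = 0 ∩ |AF|² = 730/9]
2. A_y = -14  [line 7·x + -11·y + -469/3 = 0 ∩ |AF|² = 730/9]
   → A = (1/3, -14)
3. C_x = -3  [AC · EF = -800/3 ∩ C is the midpoint of DE]
4. C_y = -4  [AC · EF = -800/3 ∩ C is the midpoint of DE]
   → C = (-3, -4)

A = (1/3, -14)
C = (-3, -4)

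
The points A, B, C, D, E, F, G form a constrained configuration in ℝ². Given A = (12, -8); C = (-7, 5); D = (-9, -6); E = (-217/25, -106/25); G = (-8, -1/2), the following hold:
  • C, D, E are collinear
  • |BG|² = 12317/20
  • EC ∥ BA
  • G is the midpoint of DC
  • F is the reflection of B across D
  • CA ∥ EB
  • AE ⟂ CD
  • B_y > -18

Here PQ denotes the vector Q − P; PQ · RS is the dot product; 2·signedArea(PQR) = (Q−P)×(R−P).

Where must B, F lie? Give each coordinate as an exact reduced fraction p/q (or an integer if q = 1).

B = (258/25, -431/25)
F = (-708/25, 131/25)

1. B_x = 258/25  [EC ∥ BA ∩ CA ∥ EB]
2. B_y = -431/25  [EC ∥ BA ∩ CA ∥ EB]
   → B = (258/25, -431/25)
3. F_x = -708/25  [F is the reflection of B across D]
4. F_y = 131/25  [F is the reflection of B across D]
   → F = (-708/25, 131/25)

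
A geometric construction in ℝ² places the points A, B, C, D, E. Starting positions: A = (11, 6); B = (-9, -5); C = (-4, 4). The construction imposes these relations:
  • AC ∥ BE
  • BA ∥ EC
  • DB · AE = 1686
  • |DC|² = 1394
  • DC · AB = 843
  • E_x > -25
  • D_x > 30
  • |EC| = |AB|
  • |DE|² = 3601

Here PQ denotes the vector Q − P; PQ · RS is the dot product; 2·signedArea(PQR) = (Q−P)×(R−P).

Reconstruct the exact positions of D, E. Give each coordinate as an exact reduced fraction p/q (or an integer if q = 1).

D = (31, 17)
E = (-24, -7)

1. D_x = 31  [line 20·x + 11·y + -807 = 0 ∩ |DC|² = 1394]
2. D_y = 17  [line 20·x + 11·y + -807 = 0 ∩ |DC|² = 1394]
   → D = (31, 17)
3. E_x = -24  [BA ∥ EC ∩ AC ∥ BE]
4. E_y = -7  [BA ∥ EC ∩ AC ∥ BE]
   → E = (-24, -7)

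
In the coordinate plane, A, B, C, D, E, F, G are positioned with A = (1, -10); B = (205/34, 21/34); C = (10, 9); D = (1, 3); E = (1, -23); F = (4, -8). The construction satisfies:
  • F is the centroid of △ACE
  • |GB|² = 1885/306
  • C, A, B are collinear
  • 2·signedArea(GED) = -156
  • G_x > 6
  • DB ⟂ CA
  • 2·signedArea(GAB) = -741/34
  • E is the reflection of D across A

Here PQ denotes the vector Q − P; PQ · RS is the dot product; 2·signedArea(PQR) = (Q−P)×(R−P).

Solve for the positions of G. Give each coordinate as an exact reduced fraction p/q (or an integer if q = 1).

G = (7, -5/3)

1. G_x = 7  [2·signedArea(GAB) = -741/34 ∩ 2·signedArea(GED) = -156]
2. G_y = -5/3  [2·signedArea(GAB) = -741/34 ∩ 2·signedArea(GED) = -156]
   → G = (7, -5/3)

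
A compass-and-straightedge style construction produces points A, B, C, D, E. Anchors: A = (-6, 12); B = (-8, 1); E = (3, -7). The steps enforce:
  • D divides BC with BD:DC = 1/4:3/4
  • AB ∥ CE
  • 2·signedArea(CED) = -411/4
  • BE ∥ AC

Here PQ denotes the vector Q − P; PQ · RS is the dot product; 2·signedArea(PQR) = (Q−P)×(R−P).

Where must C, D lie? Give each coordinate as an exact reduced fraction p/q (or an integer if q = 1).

C = (5, 4)
D = (-19/4, 7/4)

1. C_x = 5  [AB ∥ CE ∩ BE ∥ AC]
2. C_y = 4  [AB ∥ CE ∩ BE ∥ AC]
   → C = (5, 4)
3. D_x = -19/4  [D divides BC with BD:DC = 1/4:3/4]
4. D_y = 7/4  [D divides BC with BD:DC = 1/4:3/4]
   → D = (-19/4, 7/4)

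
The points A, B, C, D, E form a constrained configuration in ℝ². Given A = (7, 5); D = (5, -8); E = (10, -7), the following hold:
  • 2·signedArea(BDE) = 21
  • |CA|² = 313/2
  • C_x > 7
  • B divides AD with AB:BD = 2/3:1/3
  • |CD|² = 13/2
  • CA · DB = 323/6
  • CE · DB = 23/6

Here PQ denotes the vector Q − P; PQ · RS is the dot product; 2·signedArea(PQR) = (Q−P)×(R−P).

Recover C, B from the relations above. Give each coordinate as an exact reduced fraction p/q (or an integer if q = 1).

1. B_x = 17/3  [B divides AD with AB:BD = 2/3:1/3]
2. B_y = -11/3  [B divides AD with AB:BD = 2/3:1/3]
   → B = (17/3, -11/3)
3. C_x = 15/2  [line -2/3·x + -13/3·y + -55/2 = 0 ∩ |CA|² = 313/2]
4. C_y = -15/2  [line -2/3·x + -13/3·y + -55/2 = 0 ∩ |CA|² = 313/2]
   → C = (15/2, -15/2)

B = (17/3, -11/3)
C = (15/2, -15/2)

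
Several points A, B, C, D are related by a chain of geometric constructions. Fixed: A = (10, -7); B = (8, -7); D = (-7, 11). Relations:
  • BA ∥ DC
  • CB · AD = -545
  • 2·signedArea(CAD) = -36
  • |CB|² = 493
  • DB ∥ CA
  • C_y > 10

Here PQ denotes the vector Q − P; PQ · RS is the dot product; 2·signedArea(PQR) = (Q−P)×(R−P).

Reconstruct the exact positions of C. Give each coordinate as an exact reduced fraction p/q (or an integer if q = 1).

C = (-5, 11)

1. C_x = -5  [DB ∥ CA ∩ BA ∥ DC]
2. C_y = 11  [DB ∥ CA ∩ BA ∥ DC]
   → C = (-5, 11)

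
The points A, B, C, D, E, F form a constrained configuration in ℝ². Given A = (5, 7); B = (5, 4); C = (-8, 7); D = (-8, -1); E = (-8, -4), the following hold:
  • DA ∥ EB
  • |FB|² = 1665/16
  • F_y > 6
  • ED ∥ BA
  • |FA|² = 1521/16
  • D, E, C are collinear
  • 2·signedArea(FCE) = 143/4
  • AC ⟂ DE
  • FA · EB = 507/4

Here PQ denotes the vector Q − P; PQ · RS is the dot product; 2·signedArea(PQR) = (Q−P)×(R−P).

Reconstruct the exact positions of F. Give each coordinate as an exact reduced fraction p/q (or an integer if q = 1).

F = (-19/4, 7)

1. F_x = -19/4  [2·signedArea(FCE) = 143/4 ∩ FA · EB = 507/4]
2. F_y = 7  [2·signedArea(FCE) = 143/4 ∩ FA · EB = 507/4]
   → F = (-19/4, 7)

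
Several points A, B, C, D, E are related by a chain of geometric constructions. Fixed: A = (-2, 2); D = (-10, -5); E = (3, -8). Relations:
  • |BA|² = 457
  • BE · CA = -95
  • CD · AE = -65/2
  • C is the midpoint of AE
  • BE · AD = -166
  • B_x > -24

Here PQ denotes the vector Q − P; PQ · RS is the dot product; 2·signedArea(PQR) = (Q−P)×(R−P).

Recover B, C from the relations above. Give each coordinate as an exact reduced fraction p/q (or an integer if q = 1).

1. C_x = 1/2  [C is the midpoint of AE]
2. C_y = -3  [C is the midpoint of AE]
   → C = (1/2, -3)
3. B_x = -23  [BE · AD = -166 ∩ BE · CA = -95]
4. B_y = -2  [BE · AD = -166 ∩ BE · CA = -95]
   → B = (-23, -2)

B = (-23, -2)
C = (1/2, -3)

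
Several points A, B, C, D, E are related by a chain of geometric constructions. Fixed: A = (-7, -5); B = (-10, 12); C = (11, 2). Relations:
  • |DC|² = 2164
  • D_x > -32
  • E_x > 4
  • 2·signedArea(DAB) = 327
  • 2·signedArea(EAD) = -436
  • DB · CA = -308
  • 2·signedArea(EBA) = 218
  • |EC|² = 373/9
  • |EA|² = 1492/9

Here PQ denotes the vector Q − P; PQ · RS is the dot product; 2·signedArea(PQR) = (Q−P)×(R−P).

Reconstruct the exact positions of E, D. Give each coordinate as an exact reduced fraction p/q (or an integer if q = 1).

1. D_x = -31  [DB · CA = -308 ∩ 2·signedArea(DAB) = 327]
2. D_y = 22  [DB · CA = -308 ∩ 2·signedArea(DAB) = 327]
   → D = (-31, 22)
3. E_x = 5  [2·signedArea(EAD) = -436 ∩ 2·signedArea(EBA) = 218]
4. E_y = -1/3  [2·signedArea(EAD) = -436 ∩ 2·signedArea(EBA) = 218]
   → E = (5, -1/3)

D = (-31, 22)
E = (5, -1/3)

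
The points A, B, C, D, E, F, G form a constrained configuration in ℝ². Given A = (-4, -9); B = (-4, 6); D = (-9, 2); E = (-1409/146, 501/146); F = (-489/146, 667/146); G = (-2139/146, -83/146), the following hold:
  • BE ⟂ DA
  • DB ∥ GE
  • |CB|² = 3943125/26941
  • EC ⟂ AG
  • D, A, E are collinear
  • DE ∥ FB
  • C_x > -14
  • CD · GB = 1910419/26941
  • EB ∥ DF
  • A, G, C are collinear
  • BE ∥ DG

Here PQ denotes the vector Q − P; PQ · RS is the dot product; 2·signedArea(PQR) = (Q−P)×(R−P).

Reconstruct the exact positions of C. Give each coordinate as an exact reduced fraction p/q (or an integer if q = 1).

C = (-364339/26941, -39354/26941)

1. C_x = -364339/26941  [A, G, C are collinear ∩ EC ⟂ AG]
2. C_y = -39354/26941  [A, G, C are collinear ∩ EC ⟂ AG]
   → C = (-364339/26941, -39354/26941)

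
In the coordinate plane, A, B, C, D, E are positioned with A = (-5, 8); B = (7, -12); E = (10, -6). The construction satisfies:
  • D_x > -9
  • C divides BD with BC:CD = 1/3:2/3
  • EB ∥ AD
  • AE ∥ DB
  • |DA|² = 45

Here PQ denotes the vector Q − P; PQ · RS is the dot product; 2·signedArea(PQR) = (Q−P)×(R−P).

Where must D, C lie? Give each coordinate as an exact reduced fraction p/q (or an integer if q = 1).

1. D_x = -8  [AE ∥ DB ∩ EB ∥ AD]
2. D_y = 2  [AE ∥ DB ∩ EB ∥ AD]
   → D = (-8, 2)
3. C_x = 2  [C divides BD with BC:CD = 1/3:2/3]
4. C_y = -22/3  [C divides BD with BC:CD = 1/3:2/3]
   → C = (2, -22/3)

C = (2, -22/3)
D = (-8, 2)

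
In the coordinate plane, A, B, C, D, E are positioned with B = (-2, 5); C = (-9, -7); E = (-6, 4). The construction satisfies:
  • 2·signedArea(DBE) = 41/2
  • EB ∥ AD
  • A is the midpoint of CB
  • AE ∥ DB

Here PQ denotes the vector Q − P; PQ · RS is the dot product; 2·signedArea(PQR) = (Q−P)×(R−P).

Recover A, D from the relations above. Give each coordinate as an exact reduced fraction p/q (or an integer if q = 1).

A = (-11/2, -1)
D = (-3/2, 0)

1. A_x = -11/2  [A is the midpoint of CB]
2. A_y = -1  [A is the midpoint of CB]
   → A = (-11/2, -1)
3. D_x = -3/2  [AE ∥ DB ∩ EB ∥ AD]
4. D_y = 0  [AE ∥ DB ∩ EB ∥ AD]
   → D = (-3/2, 0)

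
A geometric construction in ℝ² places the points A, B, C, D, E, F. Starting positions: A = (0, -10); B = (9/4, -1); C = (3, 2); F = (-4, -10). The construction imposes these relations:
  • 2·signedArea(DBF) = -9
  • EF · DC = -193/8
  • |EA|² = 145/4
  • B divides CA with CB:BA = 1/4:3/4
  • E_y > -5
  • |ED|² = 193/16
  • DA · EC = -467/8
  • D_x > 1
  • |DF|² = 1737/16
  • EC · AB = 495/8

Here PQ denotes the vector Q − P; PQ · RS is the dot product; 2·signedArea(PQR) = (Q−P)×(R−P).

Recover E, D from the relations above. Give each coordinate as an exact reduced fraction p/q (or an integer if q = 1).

1. D_x = 5/4  [line 9·x + -25/4·y + -35/2 = 0 ∩ |DF|² = 1737/16]
2. D_y = -1  [line 9·x + -25/4·y + -35/2 = 0 ∩ |DF|² = 1737/16]
   → D = (5/4, -1)
3. E_x = -1/2  [EF · DC = -193/8 ∩ DA · EC = -467/8]
4. E_y = -4  [EF · DC = -193/8 ∩ DA · EC = -467/8]
   → E = (-1/2, -4)

D = (5/4, -1)
E = (-1/2, -4)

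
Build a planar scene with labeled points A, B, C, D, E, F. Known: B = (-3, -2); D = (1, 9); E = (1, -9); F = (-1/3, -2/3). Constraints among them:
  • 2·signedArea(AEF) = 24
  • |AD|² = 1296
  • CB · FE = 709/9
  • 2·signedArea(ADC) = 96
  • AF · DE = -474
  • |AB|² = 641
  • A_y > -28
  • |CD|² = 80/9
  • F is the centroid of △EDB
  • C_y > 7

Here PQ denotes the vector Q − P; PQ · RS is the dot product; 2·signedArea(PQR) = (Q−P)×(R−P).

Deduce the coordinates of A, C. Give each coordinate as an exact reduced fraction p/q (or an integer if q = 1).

1. A_x = 1  [2·signedArea(AEF) = 24 ∩ AF · DE = -474]
2. A_y = -27  [2·signedArea(AEF) = 24 ∩ AF · DE = -474]
   → A = (1, -27)
3. C_x = -5/3  [CB · FE = 709/9 ∩ 2·signedArea(ADC) = 96]
4. C_y = 23/3  [CB · FE = 709/9 ∩ 2·signedArea(ADC) = 96]
   → C = (-5/3, 23/3)

A = (1, -27)
C = (-5/3, 23/3)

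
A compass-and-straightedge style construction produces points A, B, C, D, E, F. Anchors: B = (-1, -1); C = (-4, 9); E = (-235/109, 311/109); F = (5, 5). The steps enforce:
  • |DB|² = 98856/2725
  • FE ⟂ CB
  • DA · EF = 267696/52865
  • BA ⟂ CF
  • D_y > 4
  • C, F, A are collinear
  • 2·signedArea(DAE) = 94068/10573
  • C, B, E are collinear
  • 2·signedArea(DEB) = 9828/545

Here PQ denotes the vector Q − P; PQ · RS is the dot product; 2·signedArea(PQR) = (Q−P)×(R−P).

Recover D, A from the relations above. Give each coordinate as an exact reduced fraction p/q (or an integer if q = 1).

1. D_x = 233/109  [line 420/109·x + 126/109·y + -7098/545 = 0 ∩ |DB|² = 98856/2725]
2. D_y = 2257/545  [line 420/109·x + 126/109·y + -7098/545 = 0 ∩ |DB|² = 98856/2725]
   → D = (233/109, 2257/545)
3. A_x = 215/97  [2·signedArea(DAE) = 94068/10573 ∩ C, F, A are collinear]
4. A_y = 605/97  [2·signedArea(DAE) = 94068/10573 ∩ C, F, A are collinear]
   → A = (215/97, 605/97)

A = (215/97, 605/97)
D = (233/109, 2257/545)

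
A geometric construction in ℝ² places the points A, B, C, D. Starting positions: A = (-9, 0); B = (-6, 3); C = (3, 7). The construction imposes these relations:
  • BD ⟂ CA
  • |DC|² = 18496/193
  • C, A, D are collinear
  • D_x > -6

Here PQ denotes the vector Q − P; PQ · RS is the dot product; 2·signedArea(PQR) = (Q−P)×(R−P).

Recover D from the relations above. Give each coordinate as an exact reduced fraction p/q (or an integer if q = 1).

1. D_x = -1053/193  [C, A, D are collinear ∩ BD ⟂ CA]
2. D_y = 399/193  [C, A, D are collinear ∩ BD ⟂ CA]
   → D = (-1053/193, 399/193)

D = (-1053/193, 399/193)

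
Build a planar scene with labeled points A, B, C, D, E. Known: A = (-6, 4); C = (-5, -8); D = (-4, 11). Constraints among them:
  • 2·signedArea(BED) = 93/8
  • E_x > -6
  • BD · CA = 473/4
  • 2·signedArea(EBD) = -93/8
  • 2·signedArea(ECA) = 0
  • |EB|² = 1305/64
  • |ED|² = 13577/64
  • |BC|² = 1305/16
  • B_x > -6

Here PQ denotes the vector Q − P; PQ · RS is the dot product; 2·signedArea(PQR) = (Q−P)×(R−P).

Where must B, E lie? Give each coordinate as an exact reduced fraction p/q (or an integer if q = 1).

1. B_x = -23/4  [line 1·x + -12·y + 71/4 = 0 ∩ |BC|² = 1305/16]
2. B_y = 1  [line 1·x + -12·y + 71/4 = 0 ∩ |BC|² = 1305/16]
   → B = (-23/4, 1)
3. E_x = -43/8  [2·signedArea(BED) = 93/8 ∩ 2·signedArea(ECA) = 0]
4. E_y = -7/2  [2·signedArea(BED) = 93/8 ∩ 2·signedArea(ECA) = 0]
   → E = (-43/8, -7/2)

B = (-23/4, 1)
E = (-43/8, -7/2)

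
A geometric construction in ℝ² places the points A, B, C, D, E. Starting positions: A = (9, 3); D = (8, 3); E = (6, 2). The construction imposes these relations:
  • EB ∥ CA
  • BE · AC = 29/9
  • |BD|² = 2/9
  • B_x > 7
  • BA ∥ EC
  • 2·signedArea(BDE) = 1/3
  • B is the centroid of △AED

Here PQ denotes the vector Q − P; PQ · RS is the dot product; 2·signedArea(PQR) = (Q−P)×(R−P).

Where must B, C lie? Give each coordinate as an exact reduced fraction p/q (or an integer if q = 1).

B = (23/3, 8/3)
C = (22/3, 7/3)

1. B_x = 23/3  [B is the centroid of △AED]
2. B_y = 8/3  [B is the centroid of △AED]
   → B = (23/3, 8/3)
3. C_x = 22/3  [EB ∥ CA ∩ BA ∥ EC]
4. C_y = 7/3  [EB ∥ CA ∩ BA ∥ EC]
   → C = (22/3, 7/3)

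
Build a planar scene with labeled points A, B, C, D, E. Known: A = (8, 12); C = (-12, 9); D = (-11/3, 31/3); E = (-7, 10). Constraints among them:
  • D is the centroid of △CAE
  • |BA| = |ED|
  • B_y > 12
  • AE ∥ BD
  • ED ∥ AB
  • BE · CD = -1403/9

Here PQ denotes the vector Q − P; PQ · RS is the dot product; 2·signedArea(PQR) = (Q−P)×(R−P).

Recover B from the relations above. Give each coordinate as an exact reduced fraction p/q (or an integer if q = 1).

1. B_x = 34/3  [AE ∥ BD ∩ ED ∥ AB]
2. B_y = 37/3  [AE ∥ BD ∩ ED ∥ AB]
   → B = (34/3, 37/3)

B = (34/3, 37/3)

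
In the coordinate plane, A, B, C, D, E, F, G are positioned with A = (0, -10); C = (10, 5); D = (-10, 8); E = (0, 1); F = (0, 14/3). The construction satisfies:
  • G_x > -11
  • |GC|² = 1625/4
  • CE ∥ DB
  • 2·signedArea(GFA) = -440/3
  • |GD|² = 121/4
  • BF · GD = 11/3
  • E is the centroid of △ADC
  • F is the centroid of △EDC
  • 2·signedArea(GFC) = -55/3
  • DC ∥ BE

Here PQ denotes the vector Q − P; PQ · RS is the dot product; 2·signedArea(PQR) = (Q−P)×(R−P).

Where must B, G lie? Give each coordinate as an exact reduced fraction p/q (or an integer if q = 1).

1. B_x = -20  [DC ∥ BE ∩ CE ∥ DB]
2. B_y = 4  [DC ∥ BE ∩ CE ∥ DB]
   → B = (-20, 4)
3. G_x = -10  [2·signedArea(GFA) = -440/3 ∩ BF · GD = 11/3]
4. G_y = 5/2  [2·signedArea(GFA) = -440/3 ∩ BF · GD = 11/3]
   → G = (-10, 5/2)

B = (-20, 4)
G = (-10, 5/2)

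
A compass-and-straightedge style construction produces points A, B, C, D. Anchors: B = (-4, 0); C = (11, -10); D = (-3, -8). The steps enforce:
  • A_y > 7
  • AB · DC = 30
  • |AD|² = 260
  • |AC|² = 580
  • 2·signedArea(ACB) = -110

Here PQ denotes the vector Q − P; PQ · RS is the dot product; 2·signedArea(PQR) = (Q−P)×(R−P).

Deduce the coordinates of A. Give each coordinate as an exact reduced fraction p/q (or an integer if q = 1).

1. A_x = -5  [AB · DC = 30 ∩ 2·signedArea(ACB) = -110]
2. A_y = 8  [AB · DC = 30 ∩ 2·signedArea(ACB) = -110]
   → A = (-5, 8)

A = (-5, 8)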